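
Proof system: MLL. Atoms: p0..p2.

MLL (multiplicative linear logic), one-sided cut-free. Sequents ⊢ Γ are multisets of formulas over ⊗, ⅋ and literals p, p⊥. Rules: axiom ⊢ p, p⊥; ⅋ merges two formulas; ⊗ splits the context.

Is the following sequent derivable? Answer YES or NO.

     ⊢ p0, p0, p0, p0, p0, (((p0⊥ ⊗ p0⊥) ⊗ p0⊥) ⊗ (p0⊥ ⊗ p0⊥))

Proof tree:
[⊗]  ⊢ p0, p0, p0, p0, p0, (((p0⊥ ⊗ p0⊥) ⊗ p0⊥) ⊗ (p0⊥ ⊗ p0⊥))
  [⊗]  ⊢ p0, p0, p0, ((p0⊥ ⊗ p0⊥) ⊗ p0⊥)
    [⊗]  ⊢ p0, p0, (p0⊥ ⊗ p0⊥)
      [Ax]  ⊢ p0, p0⊥
      [Ax]  ⊢ p0, p0⊥
    [Ax]  ⊢ p0, p0⊥
  [⊗]  ⊢ p0, p0, (p0⊥ ⊗ p0⊥)
    [Ax]  ⊢ p0, p0⊥
    [Ax]  ⊢ p0, p0⊥

Result: YES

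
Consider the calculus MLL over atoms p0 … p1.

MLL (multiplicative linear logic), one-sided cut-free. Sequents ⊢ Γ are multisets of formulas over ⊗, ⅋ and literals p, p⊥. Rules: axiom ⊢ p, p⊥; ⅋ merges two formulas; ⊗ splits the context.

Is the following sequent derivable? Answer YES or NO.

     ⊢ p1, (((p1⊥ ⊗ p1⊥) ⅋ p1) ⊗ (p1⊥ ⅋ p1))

Derivation trace:
[⊗]  ⊢ p1, (((p1⊥ ⊗ p1⊥) ⅋ p1) ⊗ (p1⊥ ⅋ p1))
  [⅋]  ⊢ p1, ((p1⊥ ⊗ p1⊥) ⅋ p1)
    [⊗]  ⊢ p1, p1, (p1⊥ ⊗ p1⊥)
      [Ax]  ⊢ p1, p1⊥
      [Ax]  ⊢ p1, p1⊥
  [⅋]  ⊢ (p1⊥ ⅋ p1)
    [Ax]  ⊢ p1, p1⊥

Result: YES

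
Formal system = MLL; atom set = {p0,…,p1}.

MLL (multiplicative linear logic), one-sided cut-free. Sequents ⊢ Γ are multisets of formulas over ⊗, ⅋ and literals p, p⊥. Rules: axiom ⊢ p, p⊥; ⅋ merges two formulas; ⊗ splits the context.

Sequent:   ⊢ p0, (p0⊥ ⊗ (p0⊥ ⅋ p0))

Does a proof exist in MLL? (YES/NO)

Proof tree:
[⊗]  ⊢ p0, (p0⊥ ⊗ (p0⊥ ⅋ p0))
  [Ax]  ⊢ p0, p0⊥
  [⅋]  ⊢ (p0⊥ ⅋ p0)
    [Ax]  ⊢ p0, p0⊥

Result: YES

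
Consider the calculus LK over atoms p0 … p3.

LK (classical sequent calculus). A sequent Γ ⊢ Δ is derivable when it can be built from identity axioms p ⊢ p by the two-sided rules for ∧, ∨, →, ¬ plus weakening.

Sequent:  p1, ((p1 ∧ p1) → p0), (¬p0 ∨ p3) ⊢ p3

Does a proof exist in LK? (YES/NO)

Proof tree:
[∨L] p1, ((p1 ∧ p1) → p0), (¬p0 ∨ p3) ⊢ p3
  [¬L] p1, ((p1 ∧ p1) → p0), ¬p0 ⊢ 
    [→L] p1, ((p1 ∧ p1) → p0) ⊢ p0
      [∧R] p1 ⊢ (p1 ∧ p1)
        [Ax] p1 ⊢ p1
        [Ax] p1 ⊢ p1
      [Ax] p0 ⊢ p0
  [Ax] p3 ⊢ p3

Result: YES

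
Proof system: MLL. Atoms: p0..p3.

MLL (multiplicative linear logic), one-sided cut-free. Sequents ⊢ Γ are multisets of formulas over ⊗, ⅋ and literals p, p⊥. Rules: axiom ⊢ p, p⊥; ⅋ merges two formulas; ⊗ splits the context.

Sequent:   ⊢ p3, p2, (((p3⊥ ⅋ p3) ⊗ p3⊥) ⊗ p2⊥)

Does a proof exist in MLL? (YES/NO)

Proof tree:
[⊗]  ⊢ p3, p2, (((p3⊥ ⅋ p3) ⊗ p3⊥) ⊗ p2⊥)
  [⊗]  ⊢ p3, ((p3⊥ ⅋ p3) ⊗ p3⊥)
    [⅋]  ⊢ (p3⊥ ⅋ p3)
      [Ax]  ⊢ p3, p3⊥
    [Ax]  ⊢ p3, p3⊥
  [Ax]  ⊢ p2, p2⊥

Result: YES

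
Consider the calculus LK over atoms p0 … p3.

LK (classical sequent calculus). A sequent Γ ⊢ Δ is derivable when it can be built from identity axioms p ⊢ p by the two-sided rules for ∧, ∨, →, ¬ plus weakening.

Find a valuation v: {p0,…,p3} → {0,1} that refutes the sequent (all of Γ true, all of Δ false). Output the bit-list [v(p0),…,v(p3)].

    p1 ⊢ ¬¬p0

Search for a countermodel by truth-table:
  v=0000: Γ:[p1=F] Δ:[¬¬p0=F] refutes=False
  v=0001: Γ:[p1=F] Δ:[¬¬p0=F] refutes=False
  v=0010: Γ:[p1=F] Δ:[¬¬p0=F] refutes=False
  v=0011: Γ:[p1=F] Δ:[¬¬p0=F] refutes=False
  v=0100: Γ:[p1=T] Δ:[¬¬p0=F] refutes=True  ← countermodel

Result: [0, 1, 0, 0]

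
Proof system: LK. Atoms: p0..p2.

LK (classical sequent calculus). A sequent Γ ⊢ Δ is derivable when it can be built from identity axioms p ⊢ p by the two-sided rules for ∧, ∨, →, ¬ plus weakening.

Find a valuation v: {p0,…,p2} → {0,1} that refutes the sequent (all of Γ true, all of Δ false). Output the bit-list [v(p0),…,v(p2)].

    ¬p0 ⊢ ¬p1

Enumerate valuations to refute Γ ⊢ Δ:
  v=000: Γ:[¬p0=T] Δ:[¬p1=T] refutes=False
  v=001: Γ:[¬p0=T] Δ:[¬p1=T] refutes=False
  v=010: Γ:[¬p0=T] Δ:[¬p1=F] refutes=True  ← countermodel

Result: [0, 1, 0]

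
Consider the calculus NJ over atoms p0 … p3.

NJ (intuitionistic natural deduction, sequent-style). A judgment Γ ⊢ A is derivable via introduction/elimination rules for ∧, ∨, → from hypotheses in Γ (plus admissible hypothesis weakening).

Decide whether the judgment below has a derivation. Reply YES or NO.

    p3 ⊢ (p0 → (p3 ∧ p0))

Derivation (root first):
[→I] p3 ⊢ (p0 → (p3 ∧ p0))
  [∧I] p3, p0 ⊢ (p3 ∧ p0)
    [Ax] p3 ⊢ p3
    [Ax] p0 ⊢ p0

Result: YES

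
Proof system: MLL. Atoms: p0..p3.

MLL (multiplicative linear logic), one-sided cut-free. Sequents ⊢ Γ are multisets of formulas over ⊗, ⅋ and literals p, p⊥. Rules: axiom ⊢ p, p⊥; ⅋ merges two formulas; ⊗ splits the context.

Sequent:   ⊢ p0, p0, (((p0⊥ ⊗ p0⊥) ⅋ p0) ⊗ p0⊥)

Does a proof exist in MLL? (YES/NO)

Proof tree:
[⊗]  ⊢ p0, p0, (((p0⊥ ⊗ p0⊥) ⅋ p0) ⊗ p0⊥)
  [⅋]  ⊢ p0, ((p0⊥ ⊗ p0⊥) ⅋ p0)
    [⊗]  ⊢ p0, p0, (p0⊥ ⊗ p0⊥)
      [Ax]  ⊢ p0, p0⊥
      [Ax]  ⊢ p0, p0⊥
  [Ax]  ⊢ p0, p0⊥

Result: YES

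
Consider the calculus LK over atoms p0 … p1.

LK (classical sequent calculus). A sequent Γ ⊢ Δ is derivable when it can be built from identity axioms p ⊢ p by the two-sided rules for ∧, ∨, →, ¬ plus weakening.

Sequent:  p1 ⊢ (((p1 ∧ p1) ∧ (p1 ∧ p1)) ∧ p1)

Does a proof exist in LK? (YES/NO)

Derivation (root first):
[∧R] p1 ⊢ (((p1 ∧ p1) ∧ (p1 ∧ p1)) ∧ p1)
  [∧R] p1 ⊢ ((p1 ∧ p1) ∧ (p1 ∧ p1))
    [∧R] p1 ⊢ (p1 ∧ p1)
      [Ax] p1 ⊢ p1
      [Ax] p1 ⊢ p1
    [∧R] p1 ⊢ (p1 ∧ p1)
      [Ax] p1 ⊢ p1
      [Ax] p1 ⊢ p1
  [Ax] p1 ⊢ p1

Result: YES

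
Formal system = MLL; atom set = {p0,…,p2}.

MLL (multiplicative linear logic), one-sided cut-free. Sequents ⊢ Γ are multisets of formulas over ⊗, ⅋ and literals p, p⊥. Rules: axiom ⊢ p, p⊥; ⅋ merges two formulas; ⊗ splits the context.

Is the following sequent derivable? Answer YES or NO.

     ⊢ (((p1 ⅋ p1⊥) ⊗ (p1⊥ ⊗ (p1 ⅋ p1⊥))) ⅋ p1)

Derivation (root first):
[⅋]  ⊢ (((p1 ⅋ p1⊥) ⊗ (p1⊥ ⊗ (p1 ⅋ p1⊥))) ⅋ p1)
  [⊗]  ⊢ p1, ((p1 ⅋ p1⊥) ⊗ (p1⊥ ⊗ (p1 ⅋ p1⊥)))
    [⅋]  ⊢ (p1 ⅋ p1⊥)
      [Ax]  ⊢ p1, p1⊥
    [⊗]  ⊢ p1, (p1⊥ ⊗ (p1 ⅋ p1⊥))
      [Ax]  ⊢ p1, p1⊥
      [⅋]  ⊢ (p1 ⅋ p1⊥)
        [Ax]  ⊢ p1, p1⊥

Result: YES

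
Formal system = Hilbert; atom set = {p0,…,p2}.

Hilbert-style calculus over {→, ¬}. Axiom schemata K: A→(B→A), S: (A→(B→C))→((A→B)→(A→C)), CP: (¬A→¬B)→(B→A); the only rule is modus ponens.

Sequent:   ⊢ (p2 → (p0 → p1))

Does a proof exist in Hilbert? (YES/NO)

Enumerate valuations to refute Γ ⊢ Δ:
  v=000: Γ:[] Δ:[(p2 → (p0 → p1))=T] refutes=False
  v=001: Γ:[] Δ:[(p2 → (p0 → p1))=T] refutes=False
  v=010: Γ:[] Δ:[(p2 → (p0 → p1))=T] refutes=False
  v=011: Γ:[] Δ:[(p2 → (p0 → p1))=T] refutes=False
  v=100: Γ:[] Δ:[(p2 → (p0 → p1))=T] refutes=False
  v=101: Γ:[] Δ:[(p2 → (p0 → p1))=F] refutes=True  ← countermodel

Result: NO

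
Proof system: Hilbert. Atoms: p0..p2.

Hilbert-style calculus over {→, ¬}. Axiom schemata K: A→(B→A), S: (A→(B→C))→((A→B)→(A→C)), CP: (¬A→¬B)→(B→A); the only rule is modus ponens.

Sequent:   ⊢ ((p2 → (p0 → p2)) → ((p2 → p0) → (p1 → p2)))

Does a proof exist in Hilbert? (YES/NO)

Truth-table refutation:
  v=000: Γ:[] Δ:[((p2 → (p0 → p2)) → ((p2 → p0) → (p1 → p2)))=T] refutes=False
  v=001: Γ:[] Δ:[((p2 → (p0 → p2)) → ((p2 → p0) → (p1 → p2)))=T] refutes=False
  v=010: Γ:[] Δ:[((p2 → (p0 → p2)) → ((p2 → p0) → (p1 → p2)))=F] refutes=True  ← countermodel

Result: NO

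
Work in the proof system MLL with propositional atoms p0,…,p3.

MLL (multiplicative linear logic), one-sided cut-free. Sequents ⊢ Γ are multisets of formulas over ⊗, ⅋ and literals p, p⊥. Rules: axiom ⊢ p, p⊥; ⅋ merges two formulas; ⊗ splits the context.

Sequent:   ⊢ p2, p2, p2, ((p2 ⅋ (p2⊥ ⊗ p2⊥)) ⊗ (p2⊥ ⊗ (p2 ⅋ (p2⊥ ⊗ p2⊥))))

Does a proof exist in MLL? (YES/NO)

Derivation trace:
[⊗]  ⊢ p2, p2, p2, ((p2 ⅋ (p2⊥ ⊗ p2⊥)) ⊗ (p2⊥ ⊗ (p2 ⅋ (p2⊥ ⊗ p2⊥))))
  [⅋]  ⊢ p2, (p2 ⅋ (p2⊥ ⊗ p2⊥))
    [⊗]  ⊢ p2, p2, (p2⊥ ⊗ p2⊥)
      [Ax]  ⊢ p2, p2⊥
      [Ax]  ⊢ p2, p2⊥
  [⊗]  ⊢ p2, p2, (p2⊥ ⊗ (p2 ⅋ (p2⊥ ⊗ p2⊥)))
    [Ax]  ⊢ p2, p2⊥
    [⅋]  ⊢ p2, (p2 ⅋ (p2⊥ ⊗ p2⊥))
      [⊗]  ⊢ p2, p2, (p2⊥ ⊗ p2⊥)
        [Ax]  ⊢ p2, p2⊥
        [Ax]  ⊢ p2, p2⊥

Result: YES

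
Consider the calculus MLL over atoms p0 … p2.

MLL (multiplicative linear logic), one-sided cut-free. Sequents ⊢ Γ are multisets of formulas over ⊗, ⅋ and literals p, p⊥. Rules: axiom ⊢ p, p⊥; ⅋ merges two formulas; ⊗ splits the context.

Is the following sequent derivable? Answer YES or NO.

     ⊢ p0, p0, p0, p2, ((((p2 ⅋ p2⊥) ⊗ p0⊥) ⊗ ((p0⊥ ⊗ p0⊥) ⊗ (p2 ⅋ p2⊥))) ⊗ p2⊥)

Derivation (root first):
[⊗]  ⊢ p0, p0, p0, p2, ((((p2 ⅋ p2⊥) ⊗ p0⊥) ⊗ ((p0⊥ ⊗ p0⊥) ⊗ (p2 ⅋ p2⊥))) ⊗ p2⊥)
  [⊗]  ⊢ p0, p0, p0, (((p2 ⅋ p2⊥) ⊗ p0⊥) ⊗ ((p0⊥ ⊗ p0⊥) ⊗ (p2 ⅋ p2⊥)))
    [⊗]  ⊢ p0, ((p2 ⅋ p2⊥) ⊗ p0⊥)
      [⅋]  ⊢ (p2 ⅋ p2⊥)
        [Ax]  ⊢ p2, p2⊥
      [Ax]  ⊢ p0, p0⊥
    [⊗]  ⊢ p0, p0, ((p0⊥ ⊗ p0⊥) ⊗ (p2 ⅋ p2⊥))
      [⊗]  ⊢ p0, p0, (p0⊥ ⊗ p0⊥)
        [Ax]  ⊢ p0, p0⊥
        [Ax]  ⊢ p0, p0⊥
      [⅋]  ⊢ (p2 ⅋ p2⊥)
        [Ax]  ⊢ p2, p2⊥
  [Ax]  ⊢ p2, p2⊥

Result: YES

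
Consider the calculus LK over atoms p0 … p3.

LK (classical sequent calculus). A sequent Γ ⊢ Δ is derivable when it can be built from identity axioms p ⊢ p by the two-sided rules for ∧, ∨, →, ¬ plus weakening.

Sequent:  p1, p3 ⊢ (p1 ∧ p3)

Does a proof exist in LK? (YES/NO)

Derivation trace:
[∧R] p1, p3 ⊢ (p1 ∧ p3)
  [Ax] p1 ⊢ p1
  [WL] p3, p1 ⊢ p3
    [Ax] p3 ⊢ p3

Result: YES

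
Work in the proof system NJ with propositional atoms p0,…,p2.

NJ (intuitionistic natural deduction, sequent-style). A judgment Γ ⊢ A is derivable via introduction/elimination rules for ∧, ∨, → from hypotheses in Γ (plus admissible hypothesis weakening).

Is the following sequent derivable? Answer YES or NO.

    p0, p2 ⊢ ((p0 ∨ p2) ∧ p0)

Derivation (root first):
[Wk] p0, p2 ⊢ ((p0 ∨ p2) ∧ p0)
  [∧I] p0 ⊢ ((p0 ∨ p2) ∧ p0)
    [∨I₁] p0 ⊢ (p0 ∨ p2)
      [Ax] p0 ⊢ p0
    [Ax] p0 ⊢ p0

Result: YES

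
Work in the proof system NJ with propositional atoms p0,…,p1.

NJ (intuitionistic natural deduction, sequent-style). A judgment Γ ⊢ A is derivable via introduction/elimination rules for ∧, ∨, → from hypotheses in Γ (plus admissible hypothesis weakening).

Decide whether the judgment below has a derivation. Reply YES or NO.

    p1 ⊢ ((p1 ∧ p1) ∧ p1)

Derivation trace:
[∧I] p1 ⊢ ((p1 ∧ p1) ∧ p1)
  [∧I] p1 ⊢ (p1 ∧ p1)
    [Ax] p1 ⊢ p1
    [Ax] p1 ⊢ p1
  [Ax] p1 ⊢ p1

Result: YES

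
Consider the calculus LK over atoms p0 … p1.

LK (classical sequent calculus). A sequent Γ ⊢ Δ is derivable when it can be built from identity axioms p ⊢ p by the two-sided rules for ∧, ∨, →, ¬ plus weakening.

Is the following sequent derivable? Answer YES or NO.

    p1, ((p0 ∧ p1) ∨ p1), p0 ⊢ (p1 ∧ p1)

Derivation (root first):
[∧R] p1, ((p0 ∧ p1) ∨ p1), p0 ⊢ (p1 ∧ p1)
  [∨L] ((p0 ∧ p1) ∨ p1) ⊢ p1
    [∧L] (p0 ∧ p1) ⊢ p1
      [WL] p1, p0 ⊢ p1
        [Ax] p1 ⊢ p1
    [Ax] p1 ⊢ p1
  [WL] p1, p0 ⊢ p1
    [Ax] p1 ⊢ p1

Result: YES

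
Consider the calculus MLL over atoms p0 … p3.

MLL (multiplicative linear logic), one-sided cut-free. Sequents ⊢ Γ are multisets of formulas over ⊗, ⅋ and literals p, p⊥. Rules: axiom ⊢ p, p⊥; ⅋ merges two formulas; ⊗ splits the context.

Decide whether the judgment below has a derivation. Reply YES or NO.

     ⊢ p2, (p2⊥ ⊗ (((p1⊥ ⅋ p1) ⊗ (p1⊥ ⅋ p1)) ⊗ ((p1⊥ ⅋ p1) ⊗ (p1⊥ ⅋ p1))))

Derivation (root first):
[⊗]  ⊢ p2, (p2⊥ ⊗ (((p1⊥ ⅋ p1) ⊗ (p1⊥ ⅋ p1)) ⊗ ((p1⊥ ⅋ p1) ⊗ (p1⊥ ⅋ p1))))
  [Ax]  ⊢ p2, p2⊥
  [⊗]  ⊢ (((p1⊥ ⅋ p1) ⊗ (p1⊥ ⅋ p1)) ⊗ ((p1⊥ ⅋ p1) ⊗ (p1⊥ ⅋ p1)))
    [⊗]  ⊢ ((p1⊥ ⅋ p1) ⊗ (p1⊥ ⅋ p1))
      [⅋]  ⊢ (p1⊥ ⅋ p1)
        [Ax]  ⊢ p1, p1⊥
      [⅋]  ⊢ (p1⊥ ⅋ p1)
        [Ax]  ⊢ p1, p1⊥
    [⊗]  ⊢ ((p1⊥ ⅋ p1) ⊗ (p1⊥ ⅋ p1))
      [⅋]  ⊢ (p1⊥ ⅋ p1)
        [Ax]  ⊢ p1, p1⊥
      [⅋]  ⊢ (p1⊥ ⅋ p1)
        [Ax]  ⊢ p1, p1⊥

Result: YES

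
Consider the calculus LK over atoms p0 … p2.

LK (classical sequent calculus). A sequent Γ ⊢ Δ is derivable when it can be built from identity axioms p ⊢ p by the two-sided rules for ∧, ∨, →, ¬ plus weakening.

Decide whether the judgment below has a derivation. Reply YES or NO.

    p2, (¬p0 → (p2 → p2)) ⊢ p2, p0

Derivation trace:
[→L] p2, (¬p0 → (p2 → p2)) ⊢ p2, p0
  [¬R]  ⊢ p0, ¬p0
    [Ax] p0 ⊢ p0
  [→L] p2, (p2 → p2) ⊢ p2
    [Ax] p2 ⊢ p2
    [Ax] p2 ⊢ p2

Result: YES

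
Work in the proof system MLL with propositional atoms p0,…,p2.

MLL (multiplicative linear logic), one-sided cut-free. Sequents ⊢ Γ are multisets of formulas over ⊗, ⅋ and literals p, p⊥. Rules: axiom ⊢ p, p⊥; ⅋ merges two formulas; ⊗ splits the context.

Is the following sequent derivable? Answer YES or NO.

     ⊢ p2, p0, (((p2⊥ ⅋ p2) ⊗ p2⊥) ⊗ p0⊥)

Proof tree:
[⊗]  ⊢ p2, p0, (((p2⊥ ⅋ p2) ⊗ p2⊥) ⊗ p0⊥)
  [⊗]  ⊢ p2, ((p2⊥ ⅋ p2) ⊗ p2⊥)
    [⅋]  ⊢ (p2⊥ ⅋ p2)
      [Ax]  ⊢ p2, p2⊥
    [Ax]  ⊢ p2, p2⊥
  [Ax]  ⊢ p0, p0⊥

Result: YES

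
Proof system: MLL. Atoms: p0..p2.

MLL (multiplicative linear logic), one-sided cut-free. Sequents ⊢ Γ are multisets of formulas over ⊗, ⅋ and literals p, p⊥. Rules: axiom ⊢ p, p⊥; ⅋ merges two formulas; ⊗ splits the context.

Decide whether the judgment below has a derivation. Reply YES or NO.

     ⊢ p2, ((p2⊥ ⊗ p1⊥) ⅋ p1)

Derivation (root first):
[⅋]  ⊢ p2, ((p2⊥ ⊗ p1⊥) ⅋ p1)
  [⊗]  ⊢ p2, p1, (p2⊥ ⊗ p1⊥)
    [Ax]  ⊢ p2, p2⊥
    [Ax]  ⊢ p1, p1⊥

Result: YES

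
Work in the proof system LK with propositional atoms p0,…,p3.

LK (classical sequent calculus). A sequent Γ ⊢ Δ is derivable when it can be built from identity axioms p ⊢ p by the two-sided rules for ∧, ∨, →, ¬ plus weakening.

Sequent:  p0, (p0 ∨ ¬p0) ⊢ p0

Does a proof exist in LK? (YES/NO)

Derivation trace:
[∨L] p0, (p0 ∨ ¬p0) ⊢ p0
  [Ax] p0 ⊢ p0
  [¬L] p0, ¬p0 ⊢ 
    [Ax] p0 ⊢ p0

Result: YES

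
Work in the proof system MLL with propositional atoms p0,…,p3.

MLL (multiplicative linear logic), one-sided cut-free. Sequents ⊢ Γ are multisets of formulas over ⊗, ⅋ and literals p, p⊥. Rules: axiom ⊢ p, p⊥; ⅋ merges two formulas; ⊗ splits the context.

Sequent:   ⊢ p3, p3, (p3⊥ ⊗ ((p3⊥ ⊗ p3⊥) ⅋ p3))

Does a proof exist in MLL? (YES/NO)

Proof tree:
[⊗]  ⊢ p3, p3, (p3⊥ ⊗ ((p3⊥ ⊗ p3⊥) ⅋ p3))
  [Ax]  ⊢ p3, p3⊥
  [⅋]  ⊢ p3, ((p3⊥ ⊗ p3⊥) ⅋ p3)
    [⊗]  ⊢ p3, p3, (p3⊥ ⊗ p3⊥)
      [Ax]  ⊢ p3, p3⊥
      [Ax]  ⊢ p3, p3⊥

Result: YES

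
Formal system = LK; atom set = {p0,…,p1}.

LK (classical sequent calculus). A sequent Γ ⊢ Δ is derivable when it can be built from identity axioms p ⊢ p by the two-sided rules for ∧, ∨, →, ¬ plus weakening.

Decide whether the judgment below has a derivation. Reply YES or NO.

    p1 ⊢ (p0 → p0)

Derivation (root first):
[→R] p1 ⊢ (p0 → p0)
  [WL] p0, p1 ⊢ p0
    [Ax] p0 ⊢ p0

Result: YES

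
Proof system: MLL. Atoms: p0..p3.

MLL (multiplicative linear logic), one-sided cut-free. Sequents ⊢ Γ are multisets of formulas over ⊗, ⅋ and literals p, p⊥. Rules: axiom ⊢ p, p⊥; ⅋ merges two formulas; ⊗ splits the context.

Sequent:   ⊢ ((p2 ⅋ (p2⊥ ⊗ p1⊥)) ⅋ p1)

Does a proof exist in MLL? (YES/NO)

Proof tree:
[⅋]  ⊢ ((p2 ⅋ (p2⊥ ⊗ p1⊥)) ⅋ p1)
  [⅋]  ⊢ p1, (p2 ⅋ (p2⊥ ⊗ p1⊥))
    [⊗]  ⊢ p2, p1, (p2⊥ ⊗ p1⊥)
      [Ax]  ⊢ p2, p2⊥
      [Ax]  ⊢ p1, p1⊥

Result: YES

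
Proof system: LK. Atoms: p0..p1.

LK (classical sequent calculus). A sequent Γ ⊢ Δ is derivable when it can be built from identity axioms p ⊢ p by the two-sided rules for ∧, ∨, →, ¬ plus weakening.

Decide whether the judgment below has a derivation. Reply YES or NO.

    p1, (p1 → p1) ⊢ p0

Search for a countermodel by truth-table:
  v=00: Γ:[p1=F, (p1 → p1)=T] Δ:[p0=F] refutes=False
  v=01: Γ:[p1=T, (p1 → p1)=T] Δ:[p0=F] refutes=True  ← countermodel

Result: NO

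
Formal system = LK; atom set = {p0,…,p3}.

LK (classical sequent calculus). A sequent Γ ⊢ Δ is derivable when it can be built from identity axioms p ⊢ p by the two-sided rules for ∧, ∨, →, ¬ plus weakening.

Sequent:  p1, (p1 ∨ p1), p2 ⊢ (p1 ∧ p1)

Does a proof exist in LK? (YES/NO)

Derivation (root first):
[WL] p1, (p1 ∨ p1), p2 ⊢ (p1 ∧ p1)
  [∧R] p1, (p1 ∨ p1) ⊢ (p1 ∧ p1)
    [Ax] p1 ⊢ p1
    [∨L] (p1 ∨ p1) ⊢ p1
      [Ax] p1 ⊢ p1
      [Ax] p1 ⊢ p1

Result: YES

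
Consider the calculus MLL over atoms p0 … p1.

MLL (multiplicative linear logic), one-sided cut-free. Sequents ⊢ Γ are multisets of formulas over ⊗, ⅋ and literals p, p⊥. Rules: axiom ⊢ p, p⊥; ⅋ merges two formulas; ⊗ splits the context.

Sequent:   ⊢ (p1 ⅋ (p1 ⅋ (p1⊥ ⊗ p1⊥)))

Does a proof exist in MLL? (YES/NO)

Derivation trace:
[⅋]  ⊢ (p1 ⅋ (p1 ⅋ (p1⊥ ⊗ p1⊥)))
  [⅋]  ⊢ p1, (p1 ⅋ (p1⊥ ⊗ p1⊥))
    [⊗]  ⊢ p1, p1, (p1⊥ ⊗ p1⊥)
      [Ax]  ⊢ p1, p1⊥
      [Ax]  ⊢ p1, p1⊥

Result: YES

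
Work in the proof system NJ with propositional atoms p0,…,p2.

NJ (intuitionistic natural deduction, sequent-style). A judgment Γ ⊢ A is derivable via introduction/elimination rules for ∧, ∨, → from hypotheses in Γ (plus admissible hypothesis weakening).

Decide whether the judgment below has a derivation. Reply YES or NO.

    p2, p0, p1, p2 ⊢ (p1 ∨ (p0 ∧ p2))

Derivation trace:
[Wk] p2, p0, p1, p2 ⊢ (p1 ∨ (p0 ∧ p2))
  [Wk] p2, p0, p1 ⊢ (p1 ∨ (p0 ∧ p2))
    [∨I₂] p2, p0 ⊢ (p1 ∨ (p0 ∧ p2))
      [∧I] p2, p0 ⊢ (p0 ∧ p2)
        [Ax] p0 ⊢ p0
        [Ax] p2 ⊢ p2

Result: YES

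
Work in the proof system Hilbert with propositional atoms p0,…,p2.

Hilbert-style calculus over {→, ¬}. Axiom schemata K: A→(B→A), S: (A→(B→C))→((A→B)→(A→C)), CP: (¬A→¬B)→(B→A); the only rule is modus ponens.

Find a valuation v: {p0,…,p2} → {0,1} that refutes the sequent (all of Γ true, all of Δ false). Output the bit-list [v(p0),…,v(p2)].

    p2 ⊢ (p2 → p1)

Enumerate valuations to refute Γ ⊢ Δ:
  v=000: Γ:[p2=F] Δ:[(p2 → p1)=T] refutes=False
  v=001: Γ:[p2=T] Δ:[(p2 → p1)=F] refutes=True  ← countermodel

Result: [0, 0, 1]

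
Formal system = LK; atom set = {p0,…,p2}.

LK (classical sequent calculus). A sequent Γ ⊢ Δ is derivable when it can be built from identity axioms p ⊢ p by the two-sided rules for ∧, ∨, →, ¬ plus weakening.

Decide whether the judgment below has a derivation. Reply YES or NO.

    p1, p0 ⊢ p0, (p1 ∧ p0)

Proof tree:
[∧R] p1, p0 ⊢ p0, (p1 ∧ p0)
  [Ax] p1 ⊢ p1
  [WR] p0 ⊢ p0, p0
    [Ax] p0 ⊢ p0

Result: YES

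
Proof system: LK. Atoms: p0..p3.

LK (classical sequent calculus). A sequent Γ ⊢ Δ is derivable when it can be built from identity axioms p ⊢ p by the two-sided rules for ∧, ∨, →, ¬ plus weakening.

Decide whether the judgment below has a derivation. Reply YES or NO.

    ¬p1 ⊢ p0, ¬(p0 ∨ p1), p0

Derivation (root first):
[WR] ¬p1 ⊢ p0, ¬(p0 ∨ p1), p0
  [¬R] ¬p1 ⊢ p0, ¬(p0 ∨ p1)
    [¬L] (p0 ∨ p1), ¬p1 ⊢ p0
      [∨L] (p0 ∨ p1) ⊢ p1, p0
        [Ax] p0 ⊢ p0
        [Ax] p1 ⊢ p1

Result: YES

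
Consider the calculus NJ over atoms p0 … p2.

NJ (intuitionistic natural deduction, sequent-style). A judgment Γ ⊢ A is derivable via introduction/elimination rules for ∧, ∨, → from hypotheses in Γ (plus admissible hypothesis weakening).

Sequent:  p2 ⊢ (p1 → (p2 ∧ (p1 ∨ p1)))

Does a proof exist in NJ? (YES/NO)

Derivation (root first):
[→I] p2 ⊢ (p1 → (p2 ∧ (p1 ∨ p1)))
  [∧I] p1, p2 ⊢ (p2 ∧ (p1 ∨ p1))
    [Ax] p2 ⊢ p2
    [∨I₁] p1 ⊢ (p1 ∨ p1)
      [Ax] p1 ⊢ p1

Result: YES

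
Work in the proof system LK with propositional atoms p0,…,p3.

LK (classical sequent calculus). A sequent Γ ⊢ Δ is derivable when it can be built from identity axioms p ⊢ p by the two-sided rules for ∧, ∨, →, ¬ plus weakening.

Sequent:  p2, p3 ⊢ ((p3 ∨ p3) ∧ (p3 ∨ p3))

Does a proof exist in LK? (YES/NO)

Proof tree:
[∧R] p2, p3 ⊢ ((p3 ∨ p3) ∧ (p3 ∨ p3))
  [∨R] p3, p2 ⊢ (p3 ∨ p3)
    [WR] p3, p2 ⊢ p3, p3
      [WL] p3, p2 ⊢ p3
        [Ax] p3 ⊢ p3
  [∨R] p3, p2 ⊢ (p3 ∨ p3)
    [WR] p3, p2 ⊢ p3, p3
      [WL] p3, p2 ⊢ p3
        [Ax] p3 ⊢ p3

Result: YES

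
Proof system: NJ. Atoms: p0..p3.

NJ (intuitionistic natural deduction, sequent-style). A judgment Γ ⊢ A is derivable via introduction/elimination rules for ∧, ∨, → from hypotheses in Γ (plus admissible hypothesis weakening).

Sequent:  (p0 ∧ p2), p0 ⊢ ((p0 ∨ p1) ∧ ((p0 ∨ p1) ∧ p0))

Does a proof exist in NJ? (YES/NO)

Derivation (root first):
[∧I] (p0 ∧ p2), p0 ⊢ ((p0 ∨ p1) ∧ ((p0 ∨ p1) ∧ p0))
  [Wk] p0, (p0 ∧ p2) ⊢ (p0 ∨ p1)
    [∨I₁] p0 ⊢ (p0 ∨ p1)
      [Ax] p0 ⊢ p0
  [∧I] (p0 ∧ p2), p0 ⊢ ((p0 ∨ p1) ∧ p0)
    [Wk] p0, (p0 ∧ p2) ⊢ (p0 ∨ p1)
      [∨I₁] p0 ⊢ (p0 ∨ p1)
        [Ax] p0 ⊢ p0
    [Ax] p0 ⊢ p0

Result: YES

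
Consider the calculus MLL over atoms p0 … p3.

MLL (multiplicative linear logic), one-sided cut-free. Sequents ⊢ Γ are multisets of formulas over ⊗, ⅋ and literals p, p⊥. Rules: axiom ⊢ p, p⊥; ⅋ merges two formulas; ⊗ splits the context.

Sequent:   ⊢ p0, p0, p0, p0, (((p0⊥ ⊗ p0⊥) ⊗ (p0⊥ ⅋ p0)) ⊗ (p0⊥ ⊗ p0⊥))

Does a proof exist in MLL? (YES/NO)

Derivation (root first):
[⊗]  ⊢ p0, p0, p0, p0, (((p0⊥ ⊗ p0⊥) ⊗ (p0⊥ ⅋ p0)) ⊗ (p0⊥ ⊗ p0⊥))
  [⊗]  ⊢ p0, p0, ((p0⊥ ⊗ p0⊥) ⊗ (p0⊥ ⅋ p0))
    [⊗]  ⊢ p0, p0, (p0⊥ ⊗ p0⊥)
      [Ax]  ⊢ p0, p0⊥
      [Ax]  ⊢ p0, p0⊥
    [⅋]  ⊢ (p0⊥ ⅋ p0)
      [Ax]  ⊢ p0, p0⊥
  [⊗]  ⊢ p0, p0, (p0⊥ ⊗ p0⊥)
    [Ax]  ⊢ p0, p0⊥
    [Ax]  ⊢ p0, p0⊥

Result: YES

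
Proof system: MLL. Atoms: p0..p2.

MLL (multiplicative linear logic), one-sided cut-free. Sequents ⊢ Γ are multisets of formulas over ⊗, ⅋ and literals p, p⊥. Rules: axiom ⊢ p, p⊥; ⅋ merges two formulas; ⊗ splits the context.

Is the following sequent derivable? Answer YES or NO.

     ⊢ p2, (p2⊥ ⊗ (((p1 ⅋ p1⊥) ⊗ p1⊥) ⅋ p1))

Derivation (root first):
[⊗]  ⊢ p2, (p2⊥ ⊗ (((p1 ⅋ p1⊥) ⊗ p1⊥) ⅋ p1))
  [Ax]  ⊢ p2, p2⊥
  [⅋]  ⊢ (((p1 ⅋ p1⊥) ⊗ p1⊥) ⅋ p1)
    [⊗]  ⊢ p1, ((p1 ⅋ p1⊥) ⊗ p1⊥)
      [⅋]  ⊢ (p1 ⅋ p1⊥)
        [Ax]  ⊢ p1, p1⊥
      [Ax]  ⊢ p1, p1⊥

Result: YES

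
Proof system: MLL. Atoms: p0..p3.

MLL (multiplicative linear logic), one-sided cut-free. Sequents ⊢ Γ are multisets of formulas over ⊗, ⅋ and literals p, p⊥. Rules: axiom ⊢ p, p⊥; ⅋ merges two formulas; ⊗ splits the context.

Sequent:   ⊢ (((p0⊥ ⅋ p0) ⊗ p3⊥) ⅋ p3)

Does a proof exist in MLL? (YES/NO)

Proof tree:
[⅋]  ⊢ (((p0⊥ ⅋ p0) ⊗ p3⊥) ⅋ p3)
  [⊗]  ⊢ p3, ((p0⊥ ⅋ p0) ⊗ p3⊥)
    [⅋]  ⊢ (p0⊥ ⅋ p0)
      [Ax]  ⊢ p0, p0⊥
    [Ax]  ⊢ p3, p3⊥

Result: YES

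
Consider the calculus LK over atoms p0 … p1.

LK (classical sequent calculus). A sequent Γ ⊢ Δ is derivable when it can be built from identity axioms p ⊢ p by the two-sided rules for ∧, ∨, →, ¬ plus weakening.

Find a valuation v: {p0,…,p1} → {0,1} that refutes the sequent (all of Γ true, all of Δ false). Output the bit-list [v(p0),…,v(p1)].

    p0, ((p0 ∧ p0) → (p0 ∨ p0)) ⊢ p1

Truth-table refutation:
  v=00: Γ:[p0=F, ((p0 ∧ p0) → (p0 ∨ p0))=T] Δ:[p1=F] refutes=False
  v=01: Γ:[p0=F, ((p0 ∧ p0) → (p0 ∨ p0))=T] Δ:[p1=T] refutes=False
  v=10: Γ:[p0=T, ((p0 ∧ p0) → (p0 ∨ p0))=T] Δ:[p1=F] refutes=True  ← countermodel

Result: [1, 0]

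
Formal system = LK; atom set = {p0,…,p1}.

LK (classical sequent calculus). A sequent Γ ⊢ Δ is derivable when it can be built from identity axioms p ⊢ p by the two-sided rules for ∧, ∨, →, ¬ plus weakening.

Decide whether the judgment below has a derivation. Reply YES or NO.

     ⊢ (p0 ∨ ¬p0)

Proof tree:
[∨R]  ⊢ (p0 ∨ ¬p0)
  [¬R]  ⊢ p0, ¬p0
    [Ax] p0 ⊢ p0

Result: YES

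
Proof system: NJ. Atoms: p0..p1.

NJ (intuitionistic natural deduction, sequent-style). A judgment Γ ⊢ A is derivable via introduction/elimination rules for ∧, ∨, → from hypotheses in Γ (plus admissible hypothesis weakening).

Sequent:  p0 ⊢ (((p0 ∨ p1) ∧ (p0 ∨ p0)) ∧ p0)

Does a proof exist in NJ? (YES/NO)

Derivation trace:
[∧I] p0 ⊢ (((p0 ∨ p1) ∧ (p0 ∨ p0)) ∧ p0)
  [∧I] p0 ⊢ ((p0 ∨ p1) ∧ (p0 ∨ p0))
    [∨I₁] p0 ⊢ (p0 ∨ p1)
      [Ax] p0 ⊢ p0
    [∨I₂] p0 ⊢ (p0 ∨ p0)
      [Ax] p0 ⊢ p0
  [Ax] p0 ⊢ p0

Result: YES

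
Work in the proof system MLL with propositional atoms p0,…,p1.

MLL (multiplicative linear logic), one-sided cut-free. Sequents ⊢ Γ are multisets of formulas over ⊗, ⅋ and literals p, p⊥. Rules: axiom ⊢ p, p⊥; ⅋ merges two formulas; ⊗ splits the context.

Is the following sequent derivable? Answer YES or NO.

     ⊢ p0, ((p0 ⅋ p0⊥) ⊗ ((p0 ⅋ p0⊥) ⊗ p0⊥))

Derivation trace:
[⊗]  ⊢ p0, ((p0 ⅋ p0⊥) ⊗ ((p0 ⅋ p0⊥) ⊗ p0⊥))
  [⅋]  ⊢ (p0 ⅋ p0⊥)
    [Ax]  ⊢ p0, p0⊥
  [⊗]  ⊢ p0, ((p0 ⅋ p0⊥) ⊗ p0⊥)
    [⅋]  ⊢ (p0 ⅋ p0⊥)
      [Ax]  ⊢ p0, p0⊥
    [Ax]  ⊢ p0, p0⊥

Result: YES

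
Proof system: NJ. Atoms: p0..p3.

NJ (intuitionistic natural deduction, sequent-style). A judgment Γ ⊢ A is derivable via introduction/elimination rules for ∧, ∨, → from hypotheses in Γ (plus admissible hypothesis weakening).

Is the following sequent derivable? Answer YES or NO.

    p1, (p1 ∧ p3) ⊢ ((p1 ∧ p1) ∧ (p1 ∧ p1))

Derivation (root first):
[∧I] p1, (p1 ∧ p3) ⊢ ((p1 ∧ p1) ∧ (p1 ∧ p1))
  [Wk] p1, (p1 ∧ p3) ⊢ (p1 ∧ p1)
    [∧I] p1 ⊢ (p1 ∧ p1)
      [Ax] p1 ⊢ p1
      [Ax] p1 ⊢ p1
  [Wk] p1, (p1 ∧ p3) ⊢ (p1 ∧ p1)
    [∧I] p1 ⊢ (p1 ∧ p1)
      [Ax] p1 ⊢ p1
      [Ax] p1 ⊢ p1

Result: YES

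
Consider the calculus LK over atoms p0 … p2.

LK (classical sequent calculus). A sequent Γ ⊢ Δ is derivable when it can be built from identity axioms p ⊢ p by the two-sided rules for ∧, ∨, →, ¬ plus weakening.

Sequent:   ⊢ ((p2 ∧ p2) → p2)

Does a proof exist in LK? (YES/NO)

Proof tree:
[→R]  ⊢ ((p2 ∧ p2) → p2)
  [∧L] (p2 ∧ p2) ⊢ p2
    [WL] p2, p2 ⊢ p2
      [Ax] p2 ⊢ p2

Result: YES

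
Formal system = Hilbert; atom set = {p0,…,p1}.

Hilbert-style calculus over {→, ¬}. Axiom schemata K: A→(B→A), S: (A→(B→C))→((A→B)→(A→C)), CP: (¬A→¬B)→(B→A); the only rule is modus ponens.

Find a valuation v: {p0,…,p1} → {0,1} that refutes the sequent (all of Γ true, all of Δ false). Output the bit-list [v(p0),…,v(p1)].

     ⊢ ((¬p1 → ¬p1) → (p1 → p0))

Truth-table refutation:
  v=00: Γ:[] Δ:[((¬p1 → ¬p1) → (p1 → p0))=T] refutes=False
  v=01: Γ:[] Δ:[((¬p1 → ¬p1) → (p1 → p0))=F] refutes=True  ← countermodel

Result: [0, 1]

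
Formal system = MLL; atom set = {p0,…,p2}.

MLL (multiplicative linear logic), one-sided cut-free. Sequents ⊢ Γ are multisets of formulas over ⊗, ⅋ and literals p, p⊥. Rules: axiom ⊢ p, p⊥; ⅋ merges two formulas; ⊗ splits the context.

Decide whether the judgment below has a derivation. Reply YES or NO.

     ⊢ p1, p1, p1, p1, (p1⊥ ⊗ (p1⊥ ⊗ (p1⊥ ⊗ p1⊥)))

Derivation trace:
[⊗]  ⊢ p1, p1, p1, p1, (p1⊥ ⊗ (p1⊥ ⊗ (p1⊥ ⊗ p1⊥)))
  [Ax]  ⊢ p1, p1⊥
  [⊗]  ⊢ p1, p1, p1, (p1⊥ ⊗ (p1⊥ ⊗ p1⊥))
    [Ax]  ⊢ p1, p1⊥
    [⊗]  ⊢ p1, p1, (p1⊥ ⊗ p1⊥)
      [Ax]  ⊢ p1, p1⊥
      [Ax]  ⊢ p1, p1⊥

Result: YES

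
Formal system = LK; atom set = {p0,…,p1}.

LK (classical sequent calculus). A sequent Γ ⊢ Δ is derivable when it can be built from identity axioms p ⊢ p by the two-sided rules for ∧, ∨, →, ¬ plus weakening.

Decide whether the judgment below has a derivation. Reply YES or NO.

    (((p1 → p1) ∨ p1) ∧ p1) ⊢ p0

Search for a countermodel by truth-table:
  v=00: Γ:[(((p1 → p1) ∨ p1) ∧ p1)=F] Δ:[p0=F] refutes=False
  v=01: Γ:[(((p1 → p1) ∨ p1) ∧ p1)=T] Δ:[p0=F] refutes=True  ← countermodel

Result: NO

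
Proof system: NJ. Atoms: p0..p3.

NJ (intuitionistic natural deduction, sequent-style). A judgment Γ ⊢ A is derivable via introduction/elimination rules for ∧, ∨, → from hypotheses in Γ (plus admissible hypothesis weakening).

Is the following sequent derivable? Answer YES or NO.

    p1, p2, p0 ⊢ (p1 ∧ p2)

Derivation trace:
[∧I] p1, p2, p0 ⊢ (p1 ∧ p2)
  [Ax] p1 ⊢ p1
  [Wk] p2, p0 ⊢ p2
    [Ax] p2 ⊢ p2

Result: YES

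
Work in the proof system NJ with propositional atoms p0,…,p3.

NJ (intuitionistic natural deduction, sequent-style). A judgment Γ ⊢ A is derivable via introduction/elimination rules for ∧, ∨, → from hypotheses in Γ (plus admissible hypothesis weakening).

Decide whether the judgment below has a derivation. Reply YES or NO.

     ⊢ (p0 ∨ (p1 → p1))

Proof tree:
[∨I₂]  ⊢ (p0 ∨ (p1 → p1))
  [→I]  ⊢ (p1 → p1)
    [Ax] p1 ⊢ p1

Result: YES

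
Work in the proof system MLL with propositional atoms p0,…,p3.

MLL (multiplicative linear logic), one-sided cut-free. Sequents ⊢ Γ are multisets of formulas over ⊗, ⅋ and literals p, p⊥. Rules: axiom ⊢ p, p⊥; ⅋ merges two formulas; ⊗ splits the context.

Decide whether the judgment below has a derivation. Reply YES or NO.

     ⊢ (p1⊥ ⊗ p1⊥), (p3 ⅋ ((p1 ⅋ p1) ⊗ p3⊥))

Derivation (root first):
[⅋]  ⊢ (p1⊥ ⊗ p1⊥), (p3 ⅋ ((p1 ⅋ p1) ⊗ p3⊥))
  [⊗]  ⊢ (p1⊥ ⊗ p1⊥), p3, ((p1 ⅋ p1) ⊗ p3⊥)
    [⅋]  ⊢ (p1⊥ ⊗ p1⊥), (p1 ⅋ p1)
      [⊗]  ⊢ p1, p1, (p1⊥ ⊗ p1⊥)
        [Ax]  ⊢ p1, p1⊥
        [Ax]  ⊢ p1, p1⊥
    [Ax]  ⊢ p3, p3⊥

Result: YES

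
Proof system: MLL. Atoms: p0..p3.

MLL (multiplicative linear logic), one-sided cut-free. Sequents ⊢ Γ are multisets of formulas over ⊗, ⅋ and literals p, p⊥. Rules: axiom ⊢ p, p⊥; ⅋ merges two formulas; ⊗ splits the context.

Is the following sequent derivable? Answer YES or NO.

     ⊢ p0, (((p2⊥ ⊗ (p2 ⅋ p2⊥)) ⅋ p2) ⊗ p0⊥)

Derivation trace:
[⊗]  ⊢ p0, (((p2⊥ ⊗ (p2 ⅋ p2⊥)) ⅋ p2) ⊗ p0⊥)
  [⅋]  ⊢ ((p2⊥ ⊗ (p2 ⅋ p2⊥)) ⅋ p2)
    [⊗]  ⊢ p2, (p2⊥ ⊗ (p2 ⅋ p2⊥))
      [Ax]  ⊢ p2, p2⊥
      [⅋]  ⊢ (p2 ⅋ p2⊥)
        [Ax]  ⊢ p2, p2⊥
  [Ax]  ⊢ p0, p0⊥

Result: YES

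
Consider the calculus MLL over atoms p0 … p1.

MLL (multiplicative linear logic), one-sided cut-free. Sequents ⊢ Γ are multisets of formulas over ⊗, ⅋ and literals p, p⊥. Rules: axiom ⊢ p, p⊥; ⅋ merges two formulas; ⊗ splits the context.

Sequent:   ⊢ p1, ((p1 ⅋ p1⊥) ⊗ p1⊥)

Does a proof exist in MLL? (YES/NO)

Derivation (root first):
[⊗]  ⊢ p1, ((p1 ⅋ p1⊥) ⊗ p1⊥)
  [⅋]  ⊢ (p1 ⅋ p1⊥)
    [Ax]  ⊢ p1, p1⊥
  [Ax]  ⊢ p1, p1⊥

Result: YES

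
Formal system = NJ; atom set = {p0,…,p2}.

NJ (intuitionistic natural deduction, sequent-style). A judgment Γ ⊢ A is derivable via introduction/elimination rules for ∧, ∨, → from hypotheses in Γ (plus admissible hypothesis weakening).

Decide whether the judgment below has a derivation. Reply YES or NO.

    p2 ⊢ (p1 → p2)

Derivation trace:
[→I] p2 ⊢ (p1 → p2)
  [Wk] p2, p1 ⊢ p2
    [Ax] p2 ⊢ p2

Result: YES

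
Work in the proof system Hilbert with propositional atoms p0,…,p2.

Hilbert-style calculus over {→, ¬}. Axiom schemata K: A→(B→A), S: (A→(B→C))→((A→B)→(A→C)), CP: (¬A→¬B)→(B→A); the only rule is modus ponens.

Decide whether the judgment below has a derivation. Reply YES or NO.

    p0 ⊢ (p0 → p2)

Search for a countermodel by truth-table:
  v=000: Γ:[p0=F] Δ:[(p0 → p2)=T] refutes=False
  v=001: Γ:[p0=F] Δ:[(p0 → p2)=T] refutes=False
  v=010: Γ:[p0=F] Δ:[(p0 → p2)=T] refutes=False
  v=011: Γ:[p0=F] Δ:[(p0 → p2)=T] refutes=False
  v=100: Γ:[p0=T] Δ:[(p0 → p2)=F] refutes=True  ← countermodel

Result: NO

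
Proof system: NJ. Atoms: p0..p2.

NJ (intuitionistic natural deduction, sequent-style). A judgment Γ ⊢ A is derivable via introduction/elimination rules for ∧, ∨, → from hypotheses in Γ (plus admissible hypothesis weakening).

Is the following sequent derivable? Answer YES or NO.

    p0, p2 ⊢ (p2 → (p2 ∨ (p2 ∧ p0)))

Proof tree:
[Wk] p0, p2 ⊢ (p2 → (p2 ∨ (p2 ∧ p0)))
  [→I] p0 ⊢ (p2 → (p2 ∨ (p2 ∧ p0)))
    [∨I₂] p2, p0 ⊢ (p2 ∨ (p2 ∧ p0))
      [∧I] p2, p0 ⊢ (p2 ∧ p0)
        [Ax] p2 ⊢ p2
        [Ax] p0 ⊢ p0

Result: YES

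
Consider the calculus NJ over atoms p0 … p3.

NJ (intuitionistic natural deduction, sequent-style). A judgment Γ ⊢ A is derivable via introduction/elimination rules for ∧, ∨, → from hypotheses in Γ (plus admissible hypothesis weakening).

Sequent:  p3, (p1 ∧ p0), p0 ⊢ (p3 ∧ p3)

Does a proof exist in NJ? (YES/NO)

Proof tree:
[Wk] p3, (p1 ∧ p0), p0 ⊢ (p3 ∧ p3)
  [Wk] p3, (p1 ∧ p0) ⊢ (p3 ∧ p3)
    [∧I] p3 ⊢ (p3 ∧ p3)
      [Ax] p3 ⊢ p3
      [Ax] p3 ⊢ p3

Result: YES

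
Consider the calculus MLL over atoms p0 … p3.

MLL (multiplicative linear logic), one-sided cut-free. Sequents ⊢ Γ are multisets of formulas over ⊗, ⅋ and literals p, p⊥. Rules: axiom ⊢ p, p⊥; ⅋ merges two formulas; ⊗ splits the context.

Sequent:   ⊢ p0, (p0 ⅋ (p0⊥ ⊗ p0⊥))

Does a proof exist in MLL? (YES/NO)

Proof tree:
[⅋]  ⊢ p0, (p0 ⅋ (p0⊥ ⊗ p0⊥))
  [⊗]  ⊢ p0, p0, (p0⊥ ⊗ p0⊥)
    [Ax]  ⊢ p0, p0⊥
    [Ax]  ⊢ p0, p0⊥

Result: YES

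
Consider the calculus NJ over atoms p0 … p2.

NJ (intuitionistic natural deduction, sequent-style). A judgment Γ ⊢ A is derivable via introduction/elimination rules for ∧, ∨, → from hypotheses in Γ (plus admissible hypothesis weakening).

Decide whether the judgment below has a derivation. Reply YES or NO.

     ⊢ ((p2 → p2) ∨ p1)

Derivation (root first):
[∨I₁]  ⊢ ((p2 → p2) ∨ p1)
  [→I]  ⊢ (p2 → p2)
    [Ax] p2 ⊢ p2

Result: YES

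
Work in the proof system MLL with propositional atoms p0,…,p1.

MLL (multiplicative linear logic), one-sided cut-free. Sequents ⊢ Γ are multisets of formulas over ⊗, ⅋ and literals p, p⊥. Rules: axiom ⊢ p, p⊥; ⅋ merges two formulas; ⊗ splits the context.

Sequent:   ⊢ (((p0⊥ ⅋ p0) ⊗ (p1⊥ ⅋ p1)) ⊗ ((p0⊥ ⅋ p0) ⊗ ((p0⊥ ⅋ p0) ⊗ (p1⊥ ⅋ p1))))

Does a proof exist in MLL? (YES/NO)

Proof tree:
[⊗]  ⊢ (((p0⊥ ⅋ p0) ⊗ (p1⊥ ⅋ p1)) ⊗ ((p0⊥ ⅋ p0) ⊗ ((p0⊥ ⅋ p0) ⊗ (p1⊥ ⅋ p1))))
  [⊗]  ⊢ ((p0⊥ ⅋ p0) ⊗ (p1⊥ ⅋ p1))
    [⅋]  ⊢ (p0⊥ ⅋ p0)
      [Ax]  ⊢ p0, p0⊥
    [⅋]  ⊢ (p1⊥ ⅋ p1)
      [Ax]  ⊢ p1, p1⊥
  [⊗]  ⊢ ((p0⊥ ⅋ p0) ⊗ ((p0⊥ ⅋ p0) ⊗ (p1⊥ ⅋ p1)))
    [⅋]  ⊢ (p0⊥ ⅋ p0)
      [Ax]  ⊢ p0, p0⊥
    [⊗]  ⊢ ((p0⊥ ⅋ p0) ⊗ (p1⊥ ⅋ p1))
      [⅋]  ⊢ (p0⊥ ⅋ p0)
        [Ax]  ⊢ p0, p0⊥
      [⅋]  ⊢ (p1⊥ ⅋ p1)
        [Ax]  ⊢ p1, p1⊥

Result: YES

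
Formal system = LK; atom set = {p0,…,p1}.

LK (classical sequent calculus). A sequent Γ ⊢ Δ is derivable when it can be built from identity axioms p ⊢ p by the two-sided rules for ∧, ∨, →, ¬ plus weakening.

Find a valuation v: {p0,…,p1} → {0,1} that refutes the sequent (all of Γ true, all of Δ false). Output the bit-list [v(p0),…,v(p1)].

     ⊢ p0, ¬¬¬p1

Enumerate valuations to refute Γ ⊢ Δ:
  v=00: Γ:[] Δ:[p0=F, ¬¬¬p1=T] refutes=False
  v=01: Γ:[] Δ:[p0=F, ¬¬¬p1=F] refutes=True  ← countermodel

Result: [0, 1]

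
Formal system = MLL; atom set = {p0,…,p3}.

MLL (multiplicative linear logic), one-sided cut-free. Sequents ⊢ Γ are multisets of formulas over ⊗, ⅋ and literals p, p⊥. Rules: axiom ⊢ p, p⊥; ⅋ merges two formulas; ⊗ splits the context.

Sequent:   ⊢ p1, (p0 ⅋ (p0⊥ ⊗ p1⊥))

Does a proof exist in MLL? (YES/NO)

Derivation trace:
[⅋]  ⊢ p1, (p0 ⅋ (p0⊥ ⊗ p1⊥))
  [⊗]  ⊢ p0, p1, (p0⊥ ⊗ p1⊥)
    [Ax]  ⊢ p0, p0⊥
    [Ax]  ⊢ p1, p1⊥

Result: YES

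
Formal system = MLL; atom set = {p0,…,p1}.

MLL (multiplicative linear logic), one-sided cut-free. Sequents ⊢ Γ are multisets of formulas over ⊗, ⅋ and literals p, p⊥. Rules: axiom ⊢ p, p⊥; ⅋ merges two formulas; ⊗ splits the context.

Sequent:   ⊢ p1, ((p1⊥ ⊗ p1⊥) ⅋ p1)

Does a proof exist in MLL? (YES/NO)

Proof tree:
[⅋]  ⊢ p1, ((p1⊥ ⊗ p1⊥) ⅋ p1)
  [⊗]  ⊢ p1, p1, (p1⊥ ⊗ p1⊥)
    [Ax]  ⊢ p1, p1⊥
    [Ax]  ⊢ p1, p1⊥

Result: YES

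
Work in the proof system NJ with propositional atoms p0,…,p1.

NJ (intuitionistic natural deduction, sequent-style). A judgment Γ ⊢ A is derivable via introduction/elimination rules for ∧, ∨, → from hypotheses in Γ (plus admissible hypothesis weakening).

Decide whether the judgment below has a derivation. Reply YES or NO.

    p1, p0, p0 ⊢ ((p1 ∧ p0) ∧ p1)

Derivation (root first):
[Wk] p1, p0, p0 ⊢ ((p1 ∧ p0) ∧ p1)
  [∧I] p1, p0 ⊢ ((p1 ∧ p0) ∧ p1)
    [∧I] p1, p0 ⊢ (p1 ∧ p0)
      [Ax] p1 ⊢ p1
      [Ax] p0 ⊢ p0
    [Ax] p1 ⊢ p1

Result: YES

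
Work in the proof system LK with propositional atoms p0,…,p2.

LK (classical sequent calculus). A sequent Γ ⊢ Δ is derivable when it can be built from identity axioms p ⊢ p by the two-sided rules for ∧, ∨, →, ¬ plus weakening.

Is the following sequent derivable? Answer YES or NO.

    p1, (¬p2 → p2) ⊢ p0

Enumerate valuations to refute Γ ⊢ Δ:
  v=000: Γ:[p1=F, (¬p2 → p2)=F] Δ:[p0=F] refutes=False
  v=001: Γ:[p1=F, (¬p2 → p2)=T] Δ:[p0=F] refutes=False
  v=010: Γ:[p1=T, (¬p2 → p2)=F] Δ:[p0=F] refutes=False
  v=011: Γ:[p1=T, (¬p2 → p2)=T] Δ:[p0=F] refutes=True  ← countermodel

Result: NO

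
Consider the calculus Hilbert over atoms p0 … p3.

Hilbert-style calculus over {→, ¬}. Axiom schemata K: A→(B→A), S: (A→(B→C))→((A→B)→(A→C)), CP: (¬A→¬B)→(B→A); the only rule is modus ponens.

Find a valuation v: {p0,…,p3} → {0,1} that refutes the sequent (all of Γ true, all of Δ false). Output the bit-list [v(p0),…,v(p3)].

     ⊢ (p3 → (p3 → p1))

Truth-table refutation:
  v=0000: Γ:[] Δ:[(p3 → (p3 → p1))=T] refutes=False
  v=0001: Γ:[] Δ:[(p3 → (p3 → p1))=F] refutes=True  ← countermodel

Result: [0, 0, 0, 1]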